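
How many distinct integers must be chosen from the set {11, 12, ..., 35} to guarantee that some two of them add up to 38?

18

Two chosen integers sum to 38 exactly when both halves of some pair {x, 38−x} with 11 ≤ x ≤ 38−x ≤ 27 are chosen — 8 such pairs.
The remaining 9 elements (those with no distinct partner in range) can never complete a 38-sum, so the worst case takes all of them and one from each pair: 9 + 8 = 17.
Pigeonhole: the 18th integer has to be the second member of some pair, so 17 + 1 = 18.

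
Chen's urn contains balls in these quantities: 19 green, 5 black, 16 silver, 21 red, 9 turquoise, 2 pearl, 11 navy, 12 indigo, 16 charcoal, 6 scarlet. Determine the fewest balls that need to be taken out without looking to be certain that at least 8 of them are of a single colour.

63

An adversary could hand out at most 7 balls per colour (black, pearl, scarlet run out sooner): 7 + 5 + 7 + 7 + 7 + 2 + 7 + 7 + 7 + 6 = 62 balls and still no colour has 8.
Pigeonhole: one more ball lands in a colour already at 7, so 63 draws are enough and 62 are not.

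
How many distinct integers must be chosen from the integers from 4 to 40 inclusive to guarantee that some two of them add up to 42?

A set avoiding the sum 42 can contain at most one of each pair {x, 42−x}, plus the 3 elements whose complement lies outside the range or equal to its own complement.
The integers 21, …, 40 (20 of them) are such a set: any two sum to at least 21+22 = 43 > 42.
Any 21st integer completes one of the 17 pairs, so 21 choices force a sum of 42.

21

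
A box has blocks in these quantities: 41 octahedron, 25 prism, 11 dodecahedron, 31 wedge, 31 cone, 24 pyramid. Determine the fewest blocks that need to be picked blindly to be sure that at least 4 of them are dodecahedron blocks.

156

In the worst case for collecting dodecahedron blocks, every non-dodecahedron block comes out first.
There are 41 + 25 + 31 + 31 + 24 = 152 non-dodecahedron blocks altogether.
After those, each further block must be dodecahedron, so 152 + 4 = 156 draws guarantee 4 dodecahedron blocks.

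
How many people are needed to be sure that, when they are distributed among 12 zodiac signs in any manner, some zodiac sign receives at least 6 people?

61

With 60 people one could put exactly 5 in each of the 12 zodiac signs, and no zodiac sign would reach 6.
Pigeonhole: one more person must land in a zodiac sign that already has 5, giving it 6.
So 12 × 5 + 1 = 61 people are required.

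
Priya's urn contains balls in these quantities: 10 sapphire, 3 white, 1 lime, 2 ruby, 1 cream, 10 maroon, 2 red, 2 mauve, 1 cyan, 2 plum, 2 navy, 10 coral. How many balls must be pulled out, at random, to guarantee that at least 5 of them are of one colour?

Pigeonhole: put each drawn ball into a box by colour. The largest draw with every box below 5 takes min(count, 4) from each colour; colours with fewer than 4 contribute all they have.
Σ min(cᵢ, 4) = 4 + 3 + 1 + 2 + 1 + 4 + 2 + 2 + 1 + 2 + 2 + 4 = 28.
Draw number 28 + 1 = 29 must push one box to 5.

29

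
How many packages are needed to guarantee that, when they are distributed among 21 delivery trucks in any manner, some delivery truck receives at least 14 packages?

274

With 273 packages one could put exactly 13 in each of the 21 delivery trucks, and no delivery truck would reach 14.
Pigeonhole: one more package must land in a delivery truck that already has 13, giving it 14.
So 21 × 13 + 1 = 274 packages are required.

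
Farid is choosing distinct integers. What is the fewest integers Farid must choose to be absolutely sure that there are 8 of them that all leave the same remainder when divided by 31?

The 31 residue classes mod 31 are the pigeonholes.
With 217 integers one could put 7 in each residue class and have no class reach 8.
The 218th integer pushes some class to 8, so 31·7 + 1 = 218.

218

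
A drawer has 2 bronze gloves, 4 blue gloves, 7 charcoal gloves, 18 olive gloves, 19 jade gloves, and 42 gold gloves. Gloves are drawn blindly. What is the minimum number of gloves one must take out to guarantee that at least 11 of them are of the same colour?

44

An adversary could hand out at most 10 gloves per colour (bronze, blue, charcoal run out sooner): 2 + 4 + 7 + 10 + 10 + 10 = 43 gloves and still no colour has 11.
By the pigeonhole principle, one more glove lands in a colour already at 10, so 44 draws are enough and 43 are not.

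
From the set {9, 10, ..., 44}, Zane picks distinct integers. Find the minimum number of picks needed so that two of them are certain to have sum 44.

24

A set avoiding the sum 44 can contain at most one of each pair {x, 44−x}, plus the 10 elements whose complement lies outside the range or equal to its own complement.
The integers 22, …, 44 (23 of them) are such a set: any two sum to at least 22+23 = 45 > 44.
Any 24th integer completes one of the 13 pairs, so 24 choices force a sum of 44.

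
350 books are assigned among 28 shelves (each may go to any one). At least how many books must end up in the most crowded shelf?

13

The 28 shelves are the holes and the 350 books are the pigeons.
If every shelf held at most 12 books, the total would be at most 28 × 12 = 336, which is less than 350.
So some shelf holds at least ⌈350/28⌉ = 13 books.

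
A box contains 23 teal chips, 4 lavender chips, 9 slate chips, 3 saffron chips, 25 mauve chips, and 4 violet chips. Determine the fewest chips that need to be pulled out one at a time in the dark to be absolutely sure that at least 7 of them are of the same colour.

An adversary could hand out at most 6 chips per colour (lavender, saffron, violet run out sooner): 6 + 4 + 6 + 3 + 6 + 4 = 29 chips and still no colour has 7.
Pigeonhole: one more chip lands in a colour already at 6, so 30 draws are enough and 29 are not.

30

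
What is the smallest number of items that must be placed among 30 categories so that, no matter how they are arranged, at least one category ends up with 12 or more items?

With 330 items one could put exactly 11 in each of the 30 categories, and no category would reach 12.
One more item must land in a category that already has 11, giving it 12.
So 30 × 11 + 1 = 331 items are required.

331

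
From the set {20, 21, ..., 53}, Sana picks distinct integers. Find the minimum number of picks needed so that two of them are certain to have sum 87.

25

Two chosen integers sum to 87 exactly when both halves of some pair {x, 87−x} with 34 ≤ x ≤ 87−x ≤ 53 are chosen — 10 such pairs.
The remaining 14 elements (those with no distinct partner in range) can never complete a 87-sum, so the worst case takes all of them and one from each pair: 14 + 10 = 24.
By pigeonhole, the 25th integer has to be the second member of some pair, so 24 + 1 = 25.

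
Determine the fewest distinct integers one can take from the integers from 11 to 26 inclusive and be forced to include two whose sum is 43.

A set avoiding the sum 43 can contain at most one of each pair {x, 43−x}, plus the 6 elements whose complement lies outside the range.
The integers 11, …, 21 (11 of them) are such a set: any two sum to at least 11+12 = 23 and at most 20+21 = 41 < 43.
Any 12th integer completes one of the 5 pairs, so 12 choices force a sum of 43.

12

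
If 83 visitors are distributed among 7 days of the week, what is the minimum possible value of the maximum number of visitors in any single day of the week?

The 7 days of the week are the holes and the 83 visitors are the pigeons.
If every day of the week held at most 11 visitors, the total would be at most 7 × 11 = 77, which is less than 83.
So some day of the week holds at least ⌈83/7⌉ = 12 visitors.

12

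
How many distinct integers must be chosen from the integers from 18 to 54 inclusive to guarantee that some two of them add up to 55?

28

A set avoiding the sum 55 can contain at most one of each pair {x, 55−x}, plus the 17 elements whose complement lies outside the range.
The integers 28, …, 54 (27 of them) are such a set: any two sum to at least 28+29 = 57 > 55.
By the pigeonhole principle, any 28th integer completes one of the 10 pairs, so 28 choices force a sum of 55.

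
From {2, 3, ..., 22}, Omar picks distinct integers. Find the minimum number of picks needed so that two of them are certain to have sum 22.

Two chosen integers sum to 22 exactly when both halves of some pair {x, 22−x} with 2 ≤ x ≤ 22−x ≤ 20 are chosen — 9 such pairs.
The remaining 3 elements (those with no distinct partner in range) can never complete a 22-sum, so the worst case takes all of them and one from each pair: 3 + 9 = 12.
By pigeonhole, the 13th integer has to be the second member of some pair, so 12 + 1 = 13.

13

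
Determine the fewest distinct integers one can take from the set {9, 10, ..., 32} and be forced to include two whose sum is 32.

18

A set avoiding the sum 32 can contain at most one of each pair {x, 32−x}, plus the 10 elements whose complement lies outside the range or equal to its own complement.
The integers 16, …, 32 (17 of them) are such a set: any two sum to at least 16+17 = 33 > 32.
Pigeonhole: any 18th integer completes one of the 7 pairs, so 18 choices force a sum of 32.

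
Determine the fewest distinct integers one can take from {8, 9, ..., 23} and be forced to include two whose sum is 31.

Two chosen integers sum to 31 exactly when both halves of some pair {x, 31−x} with 8 ≤ x ≤ 31−x ≤ 23 are chosen — 8 such pairs.
Every element belongs to one of those pairs, so the worst case picks one from each: 8 integers.
Pigeonhole: the 9th integer has to be the second member of some pair, so 8 + 1 = 9.

9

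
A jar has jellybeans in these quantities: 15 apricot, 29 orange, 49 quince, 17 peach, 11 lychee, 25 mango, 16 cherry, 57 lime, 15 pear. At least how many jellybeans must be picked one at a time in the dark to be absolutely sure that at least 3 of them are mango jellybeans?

In the worst case for collecting mango jellybeans, every non-mango jellybean comes out first.
There are 15 + 29 + 49 + 17 + 11 + 16 + 57 + 15 = 209 non-mango jellybeans altogether.
After those, each further jellybean must be mango, so 209 + 3 = 212 draws guarantee 3 mango jellybeans.

212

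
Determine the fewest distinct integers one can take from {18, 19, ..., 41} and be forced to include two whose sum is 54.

Group the elements by complementary pair {x, 54−x}: {18,36}, {19,35}, {20,34}, …, giving 9 two-element pairs; the single value 27 (it cannot pair with itself since the integers are distinct); and 5 integers whose partner 54−x falls outside [18,41].
Treating each of those 15 groups as a pigeonhole, one can pick one integer per group — 15 integers — with no two summing to 54.
The 16th integer lands in an occupied pair, forcing a sum of 54.

16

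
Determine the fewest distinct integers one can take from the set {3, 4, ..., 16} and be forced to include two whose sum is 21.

9

Two chosen integers sum to 21 exactly when both halves of some pair {x, 21−x} with 5 ≤ x ≤ 21−x ≤ 16 are chosen — 6 such pairs.
The remaining 2 elements (those with no distinct partner in range) can never complete a 21-sum, so the worst case takes all of them and one from each pair: 2 + 6 = 8.
By pigeonhole, the 9th integer has to be the second member of some pair, so 8 + 1 = 9.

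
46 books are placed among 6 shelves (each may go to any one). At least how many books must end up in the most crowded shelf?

The 6 shelves are the holes and the 46 books are the pigeons.
If every shelf held at most 7 books, the total would be at most 6 × 7 = 42, which is less than 46.
So some shelf holds at least ⌈46/6⌉ = 8 books.

8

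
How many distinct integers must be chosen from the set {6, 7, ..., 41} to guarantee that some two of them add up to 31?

Two chosen integers sum to 31 exactly when both halves of some pair {x, 31−x} with 6 ≤ x ≤ 31−x ≤ 25 are chosen — 10 such pairs.
The remaining 16 elements (those with no distinct partner in range) can never complete a 31-sum, so the worst case takes all of them and one from each pair: 16 + 10 = 26.
The 27th integer has to be the second member of some pair, so 26 + 1 = 27.

27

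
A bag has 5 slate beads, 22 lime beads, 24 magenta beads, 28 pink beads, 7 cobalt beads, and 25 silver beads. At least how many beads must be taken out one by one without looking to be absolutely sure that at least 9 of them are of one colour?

The 6 colours are the holes; the beads drawn are the pigeons.
To avoid 9 of any one colour, the worst case takes at most 8 of each colour, or every bead of a colour that has fewer than 8.
That gives 5 + 8 + 8 + 8 + 7 + 8 = 44 beads with no colour reaching 9.
The next bead forces some colour to 9, so 44 + 1 = 45.

45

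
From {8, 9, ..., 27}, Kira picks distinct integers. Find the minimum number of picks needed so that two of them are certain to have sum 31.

Two chosen integers sum to 31 exactly when both halves of some pair {x, 31−x} with 8 ≤ x ≤ 31−x ≤ 23 are chosen — 8 such pairs.
The remaining 4 elements (those with no distinct partner in range) can never complete a 31-sum, so the worst case takes all of them and one from each pair: 4 + 8 = 12.
Pigeonhole: the 13th integer has to be the second member of some pair, so 12 + 1 = 13.

13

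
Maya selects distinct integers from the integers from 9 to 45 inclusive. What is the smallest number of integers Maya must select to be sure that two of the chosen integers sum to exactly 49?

A set avoiding the sum 49 can contain at most one of each pair {x, 49−x}, plus the 5 elements whose complement lies outside the range.
The integers 25, …, 45 (21 of them) are such a set: any two sum to at least 25+26 = 51 > 49.
Any 22nd integer completes one of the 16 pairs, so 22 choices force a sum of 49.

22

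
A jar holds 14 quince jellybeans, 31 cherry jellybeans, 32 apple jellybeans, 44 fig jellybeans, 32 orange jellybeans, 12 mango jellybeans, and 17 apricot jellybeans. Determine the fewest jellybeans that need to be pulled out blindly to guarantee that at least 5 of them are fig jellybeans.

143

In the worst case for collecting fig jellybeans, every non-fig jellybean comes out first.
There are 14 + 31 + 32 + 32 + 12 + 17 = 138 non-fig jellybeans altogether.
After those, each further jellybean must be fig, so 138 + 5 = 143 draws guarantee 5 fig jellybeans.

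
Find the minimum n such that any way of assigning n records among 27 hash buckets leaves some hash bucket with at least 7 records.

163

With 162 records one could put exactly 6 in each of the 27 hash buckets, and no hash bucket would reach 7.
By the pigeonhole principle, one more record must land in a hash bucket that already has 6, giving it 7.
So 27 × 6 + 1 = 163 records are required.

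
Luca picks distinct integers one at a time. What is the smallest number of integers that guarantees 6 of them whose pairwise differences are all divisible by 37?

Integers whose pairwise differences are multiples of 37 are exactly those sharing a remainder mod 37. By the pigeonhole principle, the 37 residue classes mod 37 are the pigeonholes.
With 185 integers one could put 5 in each residue class and have no class reach 6.
The 186th integer pushes some class to 6, so 37·5 + 1 = 186.

186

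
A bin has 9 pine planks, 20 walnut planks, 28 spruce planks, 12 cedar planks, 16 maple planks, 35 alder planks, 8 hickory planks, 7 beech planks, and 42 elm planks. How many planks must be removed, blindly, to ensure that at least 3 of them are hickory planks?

In the worst case for collecting hickory planks, every non-hickory plank comes out first.
There are 9 + 20 + 28 + 12 + 16 + 35 + 7 + 42 = 169 non-hickory planks altogether.
After those, each further plank must be hickory, so 169 + 3 = 172 draws guarantee 3 hickory planks.

172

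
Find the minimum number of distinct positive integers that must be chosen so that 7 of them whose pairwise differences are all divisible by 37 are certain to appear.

Integers whose pairwise differences are multiples of 37 are exactly those sharing a remainder mod 37. The 37 residue classes mod 37 are the pigeonholes.
With 222 integers one could put 6 in each residue class and have no class reach 7.
The 223rd integer pushes some class to 7, so 37·6 + 1 = 223.

223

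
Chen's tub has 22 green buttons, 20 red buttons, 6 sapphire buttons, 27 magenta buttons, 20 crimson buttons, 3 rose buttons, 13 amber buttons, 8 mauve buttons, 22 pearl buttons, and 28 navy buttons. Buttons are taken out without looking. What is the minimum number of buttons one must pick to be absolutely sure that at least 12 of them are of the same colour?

95

An adversary could hand out at most 11 buttons per colour (sapphire, rose, mauve run out sooner): 11 + 11 + 6 + 11 + 11 + 3 + 11 + 8 + 11 + 11 = 94 buttons and still no colour has 12.
One more button lands in a colour already at 11, so 95 draws are enough and 94 are not.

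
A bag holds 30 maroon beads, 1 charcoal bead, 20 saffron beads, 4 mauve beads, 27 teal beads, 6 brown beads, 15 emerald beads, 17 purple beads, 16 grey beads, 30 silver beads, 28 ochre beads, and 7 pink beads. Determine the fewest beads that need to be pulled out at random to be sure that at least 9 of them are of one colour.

An adversary could hand out at most 8 beads per colour (4 colours run out sooner): 8 + 1 + 8 + 4 + 8 + 6 + 8 + 8 + 8 + 8 + 8 + 7 = 82 beads and still no colour has 9.
One more bead lands in a colour already at 8, so 83 draws are enough and 82 are not.

83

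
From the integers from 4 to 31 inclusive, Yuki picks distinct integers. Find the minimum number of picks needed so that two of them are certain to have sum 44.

20

A set avoiding the sum 44 can contain at most one of each pair {x, 44−x}, plus the 10 elements whose complement lies outside the range or equal to its own complement.
The integers 4, …, 22 (19 of them) are such a set: any two sum to at least 4+5 = 9 and at most 21+22 = 43 < 44.
By the pigeonhole principle, any 20th integer completes one of the 9 pairs, so 20 choices force a sum of 44.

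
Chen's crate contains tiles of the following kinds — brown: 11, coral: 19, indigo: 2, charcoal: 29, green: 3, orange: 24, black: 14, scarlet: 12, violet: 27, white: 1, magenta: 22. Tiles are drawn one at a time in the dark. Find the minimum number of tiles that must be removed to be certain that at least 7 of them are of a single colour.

An adversary could hand out at most 6 tiles per colour (indigo, green, white run out sooner): 6 + 6 + 2 + 6 + 3 + 6 + 6 + 6 + 6 + 1 + 6 = 54 tiles and still no colour has 7.
Pigeonhole: one more tile lands in a colour already at 6, so 55 draws are enough and 54 are not.

55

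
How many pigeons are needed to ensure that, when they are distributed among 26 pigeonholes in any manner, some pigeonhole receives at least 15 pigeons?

365

With 364 pigeons one could put exactly 14 in each of the 26 pigeonholes, and no pigeonhole would reach 15.
One more pigeon must land in a pigeonhole that already has 14, giving it 15.
So 26 × 14 + 1 = 365 pigeons are required.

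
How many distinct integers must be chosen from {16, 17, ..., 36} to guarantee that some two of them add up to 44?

16

Group the elements by complementary pair {x, 44−x}: {16,28}, {17,27}, {18,26}, …, giving 6 two-element pairs, the single value 22 (it cannot pair with itself since the integers are distinct), and 8 integers whose partner 44−x falls outside [16,36].
Treating each of those 15 groups as a pigeonhole, one can pick one integer per group — 15 integers — with no two summing to 44.
The 16th integer lands in an occupied pair, forcing a sum of 44.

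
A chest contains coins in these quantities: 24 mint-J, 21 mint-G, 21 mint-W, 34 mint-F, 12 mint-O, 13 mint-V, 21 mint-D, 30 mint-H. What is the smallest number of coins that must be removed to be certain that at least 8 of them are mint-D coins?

In the worst case for collecting mint-D coins, every non-mint-D coin comes out first.
There are 24 + 21 + 21 + 34 + 12 + 13 + 30 = 155 non-mint-D coins altogether.
After those, each further coin must be mint-D, so 155 + 8 = 163 draws guarantee 8 mint-D coins.

163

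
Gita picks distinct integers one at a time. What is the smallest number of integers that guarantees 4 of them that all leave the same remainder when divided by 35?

106

The 35 residue classes mod 35 are the pigeonholes.
With 105 integers one could put 3 in each residue class and have no class reach 4.
The 106th integer pushes some class to 4, so 35·3 + 1 = 106.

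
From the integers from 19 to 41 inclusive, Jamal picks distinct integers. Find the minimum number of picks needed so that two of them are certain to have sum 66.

16

Two chosen integers sum to 66 exactly when both halves of some pair {x, 66−x} with 25 ≤ x ≤ 66−x ≤ 41 are chosen — 8 such pairs.
The remaining 7 elements (those with no distinct partner in range) can never complete a 66-sum, so the worst case takes all of them and one from each pair: 7 + 8 = 15.
Pigeonhole: the 16th integer has to be the second member of some pair, so 15 + 1 = 16.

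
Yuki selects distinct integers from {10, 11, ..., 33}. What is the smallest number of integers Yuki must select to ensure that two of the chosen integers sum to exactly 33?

18

Group the elements by complementary pair {x, 33−x}: {10,23}, {11,22}, {12,21}, …, giving 7 two-element pairs and 10 integers whose partner 33−x falls outside [10,33].
Treating each of those 17 groups as a pigeonhole, one can pick one integer per group — 17 integers — with no two summing to 33.
The 18th integer lands in an occupied pair, forcing a sum of 33.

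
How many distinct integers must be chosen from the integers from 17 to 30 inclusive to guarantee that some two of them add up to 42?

Two chosen integers sum to 42 exactly when both halves of some pair {x, 42−x} with 17 ≤ x ≤ 42−x ≤ 25 are chosen — 4 such pairs.
The remaining 6 elements (those with no distinct partner in range) can never complete a 42-sum, so the worst case takes all of them and one from each pair: 6 + 4 = 10.
By pigeonhole, the 11th integer has to be the second member of some pair, so 10 + 1 = 11.

11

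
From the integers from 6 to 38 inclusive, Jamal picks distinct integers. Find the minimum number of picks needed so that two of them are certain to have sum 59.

Group the elements by complementary pair {x, 59−x}: {21,38}, {22,37}, {23,36}, …, giving 9 two-element pairs and 15 integers whose partner 59−x falls outside [6,38].
Pigeonhole: treating each of those 24 groups as a pigeonhole, one can pick one integer per group — 24 integers — with no two summing to 59.
The 25th integer lands in an occupied pair, forcing a sum of 59.

25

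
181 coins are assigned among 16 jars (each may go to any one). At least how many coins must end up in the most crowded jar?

12

The 16 jars are the holes and the 181 coins are the pigeons.
If every jar held at most 11 coins, the total would be at most 16 × 11 = 176, which is less than 181.
So some jar holds at least ⌈181/16⌉ = 12 coins.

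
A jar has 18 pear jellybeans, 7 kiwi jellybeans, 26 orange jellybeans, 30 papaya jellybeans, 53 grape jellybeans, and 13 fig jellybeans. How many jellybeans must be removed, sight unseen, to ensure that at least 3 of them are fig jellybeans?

In the worst case for collecting fig jellybeans, every non-fig jellybean comes out first.
There are 18 + 7 + 26 + 30 + 53 = 134 non-fig jellybeans altogether.
After those, each further jellybean must be fig, so 134 + 3 = 137 draws guarantee 3 fig jellybeans.

137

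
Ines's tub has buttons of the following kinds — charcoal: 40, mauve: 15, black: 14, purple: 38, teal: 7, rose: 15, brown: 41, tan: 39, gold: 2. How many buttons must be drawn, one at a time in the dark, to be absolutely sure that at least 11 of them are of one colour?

The 9 colours are the holes; the buttons drawn are the pigeons.
To avoid 11 of any one colour, the worst case takes at most 10 of each colour, or every button of a colour that has fewer than 10.
That gives 10 + 10 + 10 + 10 + 7 + 10 + 10 + 10 + 2 = 79 buttons with no colour reaching 11.
The next button forces some colour to 11, so 79 + 1 = 80.

80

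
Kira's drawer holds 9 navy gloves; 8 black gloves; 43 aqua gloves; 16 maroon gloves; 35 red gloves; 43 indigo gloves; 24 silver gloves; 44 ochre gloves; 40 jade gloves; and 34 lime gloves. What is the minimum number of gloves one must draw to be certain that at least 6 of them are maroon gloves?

286

In the worst case for collecting maroon gloves, every non-maroon glove comes out first.
There are 9 + 8 + 43 + 35 + 43 + 24 + 44 + 40 + 34 = 280 non-maroon gloves altogether.
After those, each further glove must be maroon, so 280 + 6 = 286 draws guarantee 6 maroon gloves.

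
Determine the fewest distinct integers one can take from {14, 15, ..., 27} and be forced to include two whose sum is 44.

10

Group the elements by complementary pair {x, 44−x}: {17,27}, {18,26}, {19,25}, …, giving 5 two-element pairs, the single value 22 (it cannot pair with itself since the integers are distinct), and 3 integers whose partner 44−x falls outside [14,27].
By the pigeonhole principle, treating each of those 9 groups as a pigeonhole, one can pick one integer per group — 9 integers — with no two summing to 44.
The 10th integer lands in an occupied pair, forcing a sum of 44.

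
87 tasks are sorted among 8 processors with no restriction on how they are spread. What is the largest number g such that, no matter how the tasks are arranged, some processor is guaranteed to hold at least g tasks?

11

The 8 processors are the holes and the 87 tasks are the pigeons.
If every processor held at most 10 tasks, the total would be at most 8 × 10 = 80, which is less than 87.
So some processor holds at least ⌈87/8⌉ = 11 tasks.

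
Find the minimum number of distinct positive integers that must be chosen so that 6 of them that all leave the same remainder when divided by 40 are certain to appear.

201

The 40 residue classes mod 40 are the pigeonholes.
With 200 integers one could put 5 in each residue class and have no class reach 6.
The 201st integer pushes some class to 6, so 40·5 + 1 = 201.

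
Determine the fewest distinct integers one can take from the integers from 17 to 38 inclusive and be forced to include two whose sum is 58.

Two chosen integers sum to 58 exactly when both halves of some pair {x, 58−x} with 20 ≤ x ≤ 58−x ≤ 38 are chosen — 9 such pairs.
The remaining 4 elements (those with no distinct partner in range) can never complete a 58-sum, so the worst case takes all of them and one from each pair: 4 + 9 = 13.
By pigeonhole, the 14th integer has to be the second member of some pair, so 13 + 1 = 14.

14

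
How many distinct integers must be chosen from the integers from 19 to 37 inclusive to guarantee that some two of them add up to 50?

14

A set avoiding the sum 50 can contain at most one of each pair {x, 50−x}, plus the 7 elements whose complement lies outside the range or equal to its own complement.
The integers 25, …, 37 (13 of them) are such a set: any two sum to at least 25+26 = 51 > 50.
Pigeonhole: any 14th integer completes one of the 6 pairs, so 14 choices force a sum of 50.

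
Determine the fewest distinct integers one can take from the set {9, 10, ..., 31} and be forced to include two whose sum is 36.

15

Group the elements by complementary pair {x, 36−x}: {9,27}, {10,26}, {11,25}, …, giving 9 two-element pairs, the single value 18 (it cannot pair with itself since the integers are distinct), and 4 integers whose partner 36−x falls outside [9,31].
Treating each of those 14 groups as a pigeonhole, one can pick one integer per group — 14 integers — with no two summing to 36.
The 15th integer lands in an occupied pair, forcing a sum of 36.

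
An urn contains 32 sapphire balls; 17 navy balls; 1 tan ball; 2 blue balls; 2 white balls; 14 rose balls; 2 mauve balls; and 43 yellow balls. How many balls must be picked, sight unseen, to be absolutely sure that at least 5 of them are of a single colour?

24

Pigeonhole: the 8 colours are the holes; the balls drawn are the pigeons.
To avoid 5 of any one colour, the worst case takes at most 4 of each colour, or every ball of a colour that has fewer than 4.
That gives 4 + 4 + 1 + 2 + 2 + 4 + 2 + 4 = 23 balls with no colour reaching 5.
The next ball forces some colour to 5, so 23 + 1 = 24.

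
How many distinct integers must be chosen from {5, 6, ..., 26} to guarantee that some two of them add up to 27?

14

Group the elements by complementary pair {x, 27−x}: {5,22}, {6,21}, {7,20}, …, giving 9 two-element pairs and 4 integers whose partner 27−x falls outside [5,26].
Treating each of those 13 groups as a pigeonhole, one can pick one integer per group — 13 integers — with no two summing to 27.
The 14th integer lands in an occupied pair, forcing a sum of 27.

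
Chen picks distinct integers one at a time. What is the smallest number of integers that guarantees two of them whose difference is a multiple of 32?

Integers whose pairwise differences are multiples of 32 are exactly those sharing a remainder mod 32. The 32 residue classes mod 32 are the pigeonholes.
With 32 integers one could put 1 in each residue class and have no class reach 2.
The 33rd integer pushes some class to 2, so 32·1 + 1 = 33.

33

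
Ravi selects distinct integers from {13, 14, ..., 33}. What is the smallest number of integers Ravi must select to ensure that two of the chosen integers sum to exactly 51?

Two chosen integers sum to 51 exactly when both halves of some pair {x, 51−x} with 18 ≤ x ≤ 51−x ≤ 33 are chosen — 8 such pairs.
The remaining 5 elements (those with no distinct partner in range) can never complete a 51-sum, so the worst case takes all of them and one from each pair: 5 + 8 = 13.
By the pigeonhole principle, the 14th integer has to be the second member of some pair, so 13 + 1 = 14.

14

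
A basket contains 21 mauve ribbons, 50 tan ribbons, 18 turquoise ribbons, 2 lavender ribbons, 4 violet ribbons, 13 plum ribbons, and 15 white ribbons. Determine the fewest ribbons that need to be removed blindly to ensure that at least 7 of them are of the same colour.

37

By pigeonhole, put each drawn ribbon into a box by colour. The largest draw with every box below 7 takes min(count, 6) from each colour; colours with fewer than 6 contribute all they have.
Σ min(cᵢ, 6) = 6 + 6 + 6 + 2 + 4 + 6 + 6 = 36.
Draw number 36 + 1 = 37 must push one box to 7.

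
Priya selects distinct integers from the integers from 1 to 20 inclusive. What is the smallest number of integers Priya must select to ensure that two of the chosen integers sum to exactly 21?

A set avoiding the sum 21 can contain at most one of each pair {x, 21−x}.
The integers 11, …, 20 (10 of them) are such a set: any two sum to at least 11+12 = 23 > 21.
Pigeonhole: any 11th integer completes one of the 10 pairs, so 11 choices force a sum of 21.

11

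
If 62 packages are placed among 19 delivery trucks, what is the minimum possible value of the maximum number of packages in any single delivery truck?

The 19 delivery trucks are the holes and the 62 packages are the pigeons.
If every delivery truck held at most 3 packages, the total would be at most 19 × 3 = 57, which is less than 62.
So some delivery truck holds at least ⌈62/19⌉ = 4 packages.

4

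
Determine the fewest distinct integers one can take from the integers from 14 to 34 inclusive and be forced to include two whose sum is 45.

13

Group the elements by complementary pair {x, 45−x}: {14,31}, {15,30}, {16,29}, …, giving 9 two-element pairs and 3 integers whose partner 45−x falls outside [14,34].
Treating each of those 12 groups as a pigeonhole, one can pick one integer per group — 12 integers — with no two summing to 45.
The 13th integer lands in an occupied pair, forcing a sum of 45.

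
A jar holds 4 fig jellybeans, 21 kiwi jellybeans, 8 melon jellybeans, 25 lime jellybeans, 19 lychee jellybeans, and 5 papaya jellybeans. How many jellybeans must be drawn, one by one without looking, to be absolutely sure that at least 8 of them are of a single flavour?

The 6 flavours are the holes; the jellybeans drawn are the pigeons.
To avoid 8 of any one flavour, the worst case takes at most 7 of each flavour, or every jellybean of a flavour that has fewer than 7.
That gives 4 + 7 + 7 + 7 + 7 + 5 = 37 jellybeans with no flavour reaching 8.
The next jellybean forces some flavour to 8, so 37 + 1 = 38.

38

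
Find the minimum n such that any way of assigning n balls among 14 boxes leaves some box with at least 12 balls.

155

With 154 balls one could put exactly 11 in each of the 14 boxes, and no box would reach 12.
One more ball must land in a box that already has 11, giving it 12.
So 14 × 11 + 1 = 155 balls are required.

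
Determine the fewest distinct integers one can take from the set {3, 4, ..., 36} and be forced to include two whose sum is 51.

Group the elements by complementary pair {x, 51−x}: {15,36}, {16,35}, {17,34}, …, giving 11 two-element pairs and 12 integers whose partner 51−x falls outside [3,36].
Treating each of those 23 groups as a pigeonhole, one can pick one integer per group — 23 integers — with no two summing to 51.
The 24th integer lands in an occupied pair, forcing a sum of 51.

24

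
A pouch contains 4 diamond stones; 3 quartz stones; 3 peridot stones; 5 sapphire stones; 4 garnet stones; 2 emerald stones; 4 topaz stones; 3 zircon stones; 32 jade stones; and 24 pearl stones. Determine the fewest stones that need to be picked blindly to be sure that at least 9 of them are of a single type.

An adversary could hand out at most 8 stones per type (8 types run out sooner): 4 + 3 + 3 + 5 + 4 + 2 + 4 + 3 + 8 + 8 = 44 stones and still no type has 9.
By the pigeonhole principle, one more stone lands in a type already at 8, so 45 draws are enough and 44 are not.

45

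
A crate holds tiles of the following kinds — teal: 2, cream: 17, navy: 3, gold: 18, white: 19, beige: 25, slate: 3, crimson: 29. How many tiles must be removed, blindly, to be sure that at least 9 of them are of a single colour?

By the pigeonhole principle, put each drawn tile into a box by colour. The largest draw with every box below 9 takes min(count, 8) from each colour; colours with fewer than 8 contribute all they have.
Σ min(cᵢ, 8) = 2 + 8 + 3 + 8 + 8 + 8 + 3 + 8 = 48.
Draw number 48 + 1 = 49 must push one box to 9.

49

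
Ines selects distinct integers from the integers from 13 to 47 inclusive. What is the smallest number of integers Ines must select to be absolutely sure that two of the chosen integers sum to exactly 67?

A set avoiding the sum 67 can contain at most one of each pair {x, 67−x}, plus the 7 elements whose complement lies outside the range.
The integers 13, …, 33 (21 of them) are such a set: any two sum to at least 13+14 = 27 and at most 32+33 = 65 < 67.
By pigeonhole, any 22nd integer completes one of the 14 pairs, so 22 choices force a sum of 67.

22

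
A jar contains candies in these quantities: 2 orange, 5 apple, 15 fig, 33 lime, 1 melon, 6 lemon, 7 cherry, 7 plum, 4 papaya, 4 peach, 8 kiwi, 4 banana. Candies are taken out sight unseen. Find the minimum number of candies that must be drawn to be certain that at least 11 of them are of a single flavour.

By the pigeonhole principle, the 12 flavours are the holes; the candies drawn are the pigeons.
To avoid 11 of any one flavour, the worst case takes at most 10 of each flavour, or every candy of a flavour that has fewer than 10.
That gives 2 + 5 + 10 + 10 + 1 + 6 + 7 + 7 + 4 + 4 + 8 + 4 = 68 candies with no flavour reaching 11.
The next candy forces some flavour to 11, so 68 + 1 = 69.

69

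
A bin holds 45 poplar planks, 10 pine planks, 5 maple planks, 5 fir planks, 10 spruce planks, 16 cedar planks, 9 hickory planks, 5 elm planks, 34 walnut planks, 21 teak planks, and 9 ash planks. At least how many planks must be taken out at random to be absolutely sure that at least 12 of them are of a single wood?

98

An adversary could hand out at most 11 planks per wood (7 woods run out sooner): 11 + 10 + 5 + 5 + 10 + 11 + 9 + 5 + 11 + 11 + 9 = 97 planks and still no wood has 12.
One more plank lands in a wood already at 11, so 98 draws are enough and 97 are not.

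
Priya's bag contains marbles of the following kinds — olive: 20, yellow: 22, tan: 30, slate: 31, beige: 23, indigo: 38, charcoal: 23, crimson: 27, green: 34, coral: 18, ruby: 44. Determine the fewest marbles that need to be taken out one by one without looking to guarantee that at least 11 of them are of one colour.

111

Put each drawn marble into a box by colour. The largest draw with every box below 11 takes min(count, 10) from each colour.
Σ min(cᵢ, 10) = 10 + 10 + 10 + 10 + 10 + 10 + 10 + 10 + 10 + 10 + 10 = 110.
Draw number 110 + 1 = 111 must push one box to 11.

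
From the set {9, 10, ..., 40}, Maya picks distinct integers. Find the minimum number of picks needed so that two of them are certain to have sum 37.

Two chosen integers sum to 37 exactly when both halves of some pair {x, 37−x} with 9 ≤ x ≤ 37−x ≤ 28 are chosen — 10 such pairs.
The remaining 12 elements (those with no distinct partner in range) can never complete a 37-sum, so the worst case takes all of them and one from each pair: 12 + 10 = 22.
Pigeonhole: the 23rd integer has to be the second member of some pair, so 22 + 1 = 23.

23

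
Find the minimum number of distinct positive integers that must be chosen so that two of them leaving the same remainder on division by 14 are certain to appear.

The 14 residue classes mod 14 are the pigeonholes.
With 14 integers one could put 1 in each residue class and have no class reach 2.
The 15th integer pushes some class to 2, so 14·1 + 1 = 15.

15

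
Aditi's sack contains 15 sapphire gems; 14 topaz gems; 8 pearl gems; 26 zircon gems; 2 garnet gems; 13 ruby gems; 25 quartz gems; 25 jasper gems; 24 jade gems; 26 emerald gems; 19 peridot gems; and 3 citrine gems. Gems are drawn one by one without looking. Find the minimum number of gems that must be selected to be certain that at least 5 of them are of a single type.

46

By the pigeonhole principle, the 12 types are the holes; the gems drawn are the pigeons.
To avoid 5 of any one type, the worst case takes at most 4 of each type, or every gem of a type that has fewer than 4.
That gives 4 + 4 + 4 + 4 + 2 + 4 + 4 + 4 + 4 + 4 + 4 + 3 = 45 gems with no type reaching 5.
The next gem forces some type to 5, so 45 + 1 = 46.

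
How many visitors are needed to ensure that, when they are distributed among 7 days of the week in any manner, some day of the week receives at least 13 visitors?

85

With 84 visitors one could put exactly 12 in each of the 7 days of the week, and no day of the week would reach 13.
By the pigeonhole principle, one more visitor must land in a day of the week that already has 12, giving it 13.
So 7 × 12 + 1 = 85 visitors are required.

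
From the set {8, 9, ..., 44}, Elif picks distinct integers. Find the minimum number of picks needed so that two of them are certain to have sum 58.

23

Two chosen integers sum to 58 exactly when both halves of some pair {x, 58−x} with 14 ≤ x ≤ 58−x ≤ 44 are chosen — 15 such pairs.
The remaining 7 elements (those with no distinct partner in range) can never complete a 58-sum, so the worst case takes all of them and one from each pair: 7 + 15 = 22.
The 23rd integer has to be the second member of some pair, so 22 + 1 = 23.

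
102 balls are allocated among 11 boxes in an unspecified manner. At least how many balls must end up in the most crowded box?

The 11 boxes are the holes and the 102 balls are the pigeons.
If every box held at most 9 balls, the total would be at most 11 × 9 = 99, which is less than 102.
So some box holds at least ⌈102/11⌉ = 10 balls.

10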